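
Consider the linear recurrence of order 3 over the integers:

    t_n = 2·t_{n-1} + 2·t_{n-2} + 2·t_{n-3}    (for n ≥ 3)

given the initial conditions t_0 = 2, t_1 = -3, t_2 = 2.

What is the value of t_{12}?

t_3 = 2·2 + 2·-3 + 2·2 = 2
t_4 = 2·2 + 2·2 + 2·-3 = 2
t_5 = 2·2 + 2·2 + 2·2 = 12
t_6 = 2·12 + 2·2 + 2·2 = 32
t_7 = 2·32 + 2·12 + 2·2 = 92
t_8 = 2·92 + 2·32 + 2·12 = 272
t_9 = 2·272 + 2·92 + 2·32 = 792
t_10 = 2·792 + 2·272 + 2·92 = 2312
t_11 = 2·2312 + 2·792 + 2·272 = 6752
t_12 = 2·6752 + 2·2312 + 2·792 = 19712

19712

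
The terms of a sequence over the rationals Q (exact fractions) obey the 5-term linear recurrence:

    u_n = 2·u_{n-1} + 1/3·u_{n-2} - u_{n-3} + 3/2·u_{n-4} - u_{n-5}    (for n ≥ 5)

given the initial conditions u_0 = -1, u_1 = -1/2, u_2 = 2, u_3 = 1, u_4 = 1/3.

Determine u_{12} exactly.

37309/972

u_5 = 2·1/3 + 1/3·1 + -1·2 + 3/2·-1/2 + -1·-1 = -3/4
u_6 = 2·-3/4 + 1/3·1/3 + -1·1 + 3/2·2 + -1·-1/2 = 10/9
u_7 = 2·10/9 + 1/3·-3/4 + -1·1/3 + 3/2·1 + -1·2 = 41/36
u_8 = 2·41/36 + 1/3·10/9 + -1·-3/4 + 3/2·1/3 + -1·1 = 313/108
u_9 = 2·313/108 + 1/3·41/36 + -1·10/9 + 3/2·-3/4 + -1·1/3 = 779/216
u_10 = 2·779/216 + 1/3·313/108 + -1·41/36 + 3/2·10/9 + -1·-3/4 = 766/81
u_11 = 2·766/81 + 1/3·779/216 + -1·313/108 + 3/2·41/36 + -1·10/9 = 481/27
u_12 = 2·481/27 + 1/3·766/81 + -1·779/216 + 3/2·313/108 + -1·41/36 = 37309/972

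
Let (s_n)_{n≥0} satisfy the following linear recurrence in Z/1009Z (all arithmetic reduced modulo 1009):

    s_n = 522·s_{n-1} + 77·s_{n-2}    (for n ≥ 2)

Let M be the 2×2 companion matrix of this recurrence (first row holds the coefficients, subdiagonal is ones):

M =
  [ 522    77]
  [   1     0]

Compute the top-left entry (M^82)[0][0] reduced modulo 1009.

(M^82)[0][0] is the top entry after applying M 82 times to the unit state (1, 0). Equivalently it is h_{83} for the auxiliary sequence (h_n) obeying the same recurrence with h_1 = 1 and h_i = 0 for 0 ≤ i < 1:
h_2 = 522·1 + 77·0 = 522
h_3 = 522·522 + 77·1 = 131
h_4 = 522·131 + 77·522 = 613
h_5 = 522·613 + 77·131 = 130
h_6 = 522·130 + 77·613 = 35
h_7 = 522·35 + 77·130 = 28
h_8 = 522·28 + 77·35 = 158
h_9 = 522·158 + 77·28 = 885
h_10 = 522·885 + 77·158 = 915
h_11 = 522·915 + 77·885 = 915
h_12 = 522·915 + 77·915 = 198
h_13 = 522·198 + 77·915 = 263
h_14 = 522·263 + 77·198 = 173
h_15 = 522·173 + 77·263 = 576
h_16 = 522·576 + 77·173 = 194
h_17 = 522·194 + 77·576 = 324
h_18 = 522·324 + 77·194 = 428
h_19 = 522·428 + 77·324 = 150
h_20 = 522·150 + 77·428 = 266
h_21 = 522·266 + 77·150 = 61
h_22 = 522·61 + 77·266 = 865
h_23 = 522·865 + 77·61 = 159
h_24 = 522·159 + 77·865 = 271
h_25 = 522·271 + 77·159 = 337
h_26 = 522·337 + 77·271 = 26
h_27 = 522·26 + 77·337 = 170
h_28 = 522·170 + 77·26 = 941
h_29 = 522·941 + 77·170 = 801
h_30 = 522·801 + 77·941 = 205
h_31 = 522·205 + 77·801 = 184
h_32 = 522·184 + 77·205 = 843
h_33 = 522·843 + 77·184 = 164
h_34 = 522·164 + 77·843 = 178
h_35 = 522·178 + 77·164 = 608
h_36 = 522·608 + 77·178 = 130
h_37 = 522·130 + 77·608 = 659
h_38 = 522·659 + 77·130 = 858
h_39 = 522·858 + 77·659 = 173
h_40 = 522·173 + 77·858 = 986
h_41 = 522·986 + 77·173 = 306
h_42 = 522·306 + 77·986 = 557
h_43 = 522·557 + 77·306 = 517
h_44 = 522·517 + 77·557 = 982
h_45 = 522·982 + 77·517 = 490
h_46 = 522·490 + 77·982 = 442
h_47 = 522·442 + 77·490 = 60
h_48 = 522·60 + 77·442 = 778
h_49 = 522·778 + 77·60 = 73
h_50 = 522·73 + 77·778 = 139
h_51 = 522·139 + 77·73 = 486
h_52 = 522·486 + 77·139 = 37
h_53 = 522·37 + 77·486 = 232
h_54 = 522·232 + 77·37 = 855
h_55 = 522·855 + 77·232 = 34
h_56 = 522·34 + 77·855 = 845
h_57 = 522·845 + 77·34 = 757
h_58 = 522·757 + 77·845 = 115
h_59 = 522·115 + 77·757 = 266
h_60 = 522·266 + 77·115 = 393
h_61 = 522·393 + 77·266 = 621
h_62 = 522·621 + 77·393 = 264
h_63 = 522·264 + 77·621 = 978
h_64 = 522·978 + 77·264 = 110
h_65 = 522·110 + 77·978 = 547
h_66 = 522·547 + 77·110 = 385
h_67 = 522·385 + 77·547 = 929
h_68 = 522·929 + 77·385 = 1002
h_69 = 522·1002 + 77·929 = 276
h_70 = 522·276 + 77·1002 = 255
h_71 = 522·255 + 77·276 = 994
h_72 = 522·994 + 77·255 = 706
h_73 = 522·706 + 77·994 = 101
h_74 = 522·101 + 77·706 = 130
h_75 = 522·130 + 77·101 = 971
h_76 = 522·971 + 77·130 = 264
h_77 = 522·264 + 77·971 = 685
h_78 = 522·685 + 77·264 = 532
h_79 = 522·532 + 77·685 = 506
h_80 = 522·506 + 77·532 = 378
h_81 = 522·378 + 77·506 = 172
h_82 = 522·172 + 77·378 = 837
h_83 = 522·837 + 77·172 = 144

144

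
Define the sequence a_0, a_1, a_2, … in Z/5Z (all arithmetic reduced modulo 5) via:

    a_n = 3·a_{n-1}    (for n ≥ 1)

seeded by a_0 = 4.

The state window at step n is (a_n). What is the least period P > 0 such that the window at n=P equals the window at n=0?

n=0: window = (4)
n=1: window = (2)
n=2: window = (1)
n=3: window = (3)
n=4: window = (4)
window at n=4 equals window at n=0 → period = 4

4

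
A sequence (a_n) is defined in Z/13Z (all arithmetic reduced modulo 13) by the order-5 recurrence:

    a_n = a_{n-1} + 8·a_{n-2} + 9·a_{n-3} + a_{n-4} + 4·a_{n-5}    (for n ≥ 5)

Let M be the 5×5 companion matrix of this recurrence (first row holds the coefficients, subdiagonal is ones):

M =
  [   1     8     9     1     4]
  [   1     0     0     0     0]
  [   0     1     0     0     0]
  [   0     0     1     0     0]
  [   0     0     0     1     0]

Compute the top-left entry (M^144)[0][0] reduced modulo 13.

(M^144)[0][0] is the top entry after applying M 144 times to the unit state (1, 0, 0, 0, 0). Equivalently it is h_{148} for the auxiliary sequence (h_n) obeying the same recurrence with h_4 = 1 and h_i = 0 for 0 ≤ i < 4:
h_5 = 1·1 + 8·0 + 9·0 + 1·0 + 4·0 = 1
h_6 = 1·1 + 8·1 + 9·0 + 1·0 + 4·0 = 9
h_7 = 1·9 + 8·1 + 9·1 + 1·0 + 4·0 = 0
h_8 = 1·0 + 8·9 + 9·1 + 1·1 + 4·0 = 4
h_9 = 1·4 + 8·0 + 9·9 + 1·1 + 4·1 = 12
h_10 = 1·12 + 8·4 + 9·0 + 1·9 + 4·1 = 5
Continuing the recurrence:
  h_11 = 4;  h_12 = 0;  h_13 = 1;  h_14 = 12;  h_15 = 5;  h_16 = 9
  h_17 = 2;  h_18 = 5;  h_19 = 12;  h_20 = 8;  h_21 = 5;  h_22 = 8
  h_23 = 9;  h_24 = 5;  h_25 = 4;  h_26 = 10;  h_27 = 11;  h_28 = 12
  h_29 = 6;  h_30 = 6;  h_31 = 5;  h_32 = 7;  h_33 = 12;  h_34 = 0
  h_35 = 6;  h_36 = 11;  h_37 = 8;  h_38 = 3;  h_39 = 3;  h_40 = 4
  h_41 = 3;  h_42 = 6;  h_43 = 3;  h_44 = 3;  h_45 = 9;  h_46 = 0
  h_47 = 9;  h_48 = 1;  h_49 = 3;  h_50 = 11;  h_51 = 1;  h_52 = 10
  h_53 = 7;  h_54 = 2;  h_55 = 11;  h_56 = 0;  h_57 = 10;  h_58 = 9
  h_59 = 4;  h_60 = 2;  h_61 = 8;  h_62 = 5;  h_63 = 10;  h_64 = 10
  h_65 = 8;  h_66 = 7;  h_67 = 9;  h_68 = 5;  h_69 = 6;  h_70 = 10
  h_71 = 10;  h_72 = 3;  h_73 = 4;  h_74 = 9;  h_75 = 1;  h_76 = 9
  h_77 = 10;  h_78 = 12;  h_79 = 2;  h_80 = 6;  h_81 = 7;  h_82 = 8
  h_83 = 12;  h_84 = 10;  h_85 = 1;  h_86 = 4;  h_87 = 3;  h_88 = 11
  h_89 = 8;  h_90 = 1;  h_91 = 1;  h_92 = 0;  h_93 = 4;  h_94 = 7
  h_95 = 5;  h_96 = 10;  h_97 = 0;  h_98 = 5;  h_99 = 11;  h_100 = 3
  h_101 = 7;  h_102 = 5;  h_103 = 2;  h_104 = 9;  h_105 = 11;  h_106 = 4
  h_107 = 0;  h_108 = 5;  h_109 = 10;  h_110 = 7;  h_111 = 5;  h_112 = 0
  h_113 = 3;  h_114 = 4;  h_115 = 9;  h_116 = 10;  h_117 = 4;  h_118 = 12
  h_119 = 3;  h_120 = 12;  h_121 = 6;  h_122 = 1;  h_123 = 0;  h_124 = 8
  h_125 = 6;  h_126 = 4;  h_127 = 11;  h_128 = 1;  h_129 = 7;  h_130 = 12
  h_131 = 0;  h_132 = 9;  h_133 = 11;  h_134 = 6;  h_135 = 2;  h_136 = 2
  h_137 = 2;  h_138 = 8;  h_139 = 3;  h_140 = 4;  h_141 = 6;  h_142 = 3
  h_143 = 5;  h_144 = 8;  h_145 = 6;  h_146 = 12
h_147 = 1·12 + 8·6 + 9·8 + 1·5 + 4·3 = 6
h_148 = 1·6 + 8·12 + 9·6 + 1·8 + 4·5 = 2

2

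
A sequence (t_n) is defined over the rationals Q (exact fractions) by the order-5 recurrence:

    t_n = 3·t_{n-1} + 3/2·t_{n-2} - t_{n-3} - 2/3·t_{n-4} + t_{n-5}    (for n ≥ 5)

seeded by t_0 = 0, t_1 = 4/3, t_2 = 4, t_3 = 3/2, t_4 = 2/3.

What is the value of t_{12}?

t_5 = 3·2/3 + 3/2·3/2 + -1·4 + -2/3·4/3 + 1·0 = -23/36
t_6 = 3·-23/36 + 3/2·2/3 + -1·3/2 + -2/3·4 + 1·4/3 = -15/4
t_7 = 3·-15/4 + 3/2·-23/36 + -1·2/3 + -2/3·3/2 + 1·4 = -79/8
t_8 = 3·-79/8 + 3/2·-15/4 + -1·-23/36 + -2/3·2/3 + 1·3/2 = -302/9
t_9 = 3·-302/9 + 3/2·-79/8 + -1·-15/4 + -2/3·-23/36 + 1·2/3 = -47795/432
t_10 = 3·-47795/432 + 3/2·-302/9 + -1·-79/8 + -2/3·-15/4 + 1·-23/36 = -53353/144
t_11 = 3·-53353/144 + 3/2·-47795/432 + -1·-302/9 + -2/3·-79/8 + 1·-15/4 = -357433/288
t_12 = 3·-357433/288 + 3/2·-53353/144 + -1·-47795/432 + -2/3·-302/9 + 1·-79/8 = -37403/9

-37403/9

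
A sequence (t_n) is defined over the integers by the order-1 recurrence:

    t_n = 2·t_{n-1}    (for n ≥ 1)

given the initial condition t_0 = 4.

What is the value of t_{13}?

32768

t_1 = 2·4 = 8
t_2 = 2·8 = 16
t_3 = 2·16 = 32
t_4 = 2·32 = 64
t_5 = 2·64 = 128
t_6 = 2·128 = 256
t_7 = 2·256 = 512
t_8 = 2·512 = 1024
t_9 = 2·1024 = 2048
t_10 = 2·2048 = 4096
t_11 = 2·4096 = 8192
t_12 = 2·8192 = 16384
t_13 = 2·16384 = 32768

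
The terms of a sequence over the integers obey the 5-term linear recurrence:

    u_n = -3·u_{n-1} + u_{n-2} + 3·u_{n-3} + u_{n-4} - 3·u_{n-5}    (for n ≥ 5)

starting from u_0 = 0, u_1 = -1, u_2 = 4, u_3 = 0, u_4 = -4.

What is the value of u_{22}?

-3995547402

u_5 = -3·-4 + 1·0 + 3·4 + 1·-1 + -3·0 = 23
u_6 = -3·23 + 1·-4 + 3·0 + 1·4 + -3·-1 = -66
u_7 = -3·-66 + 1·23 + 3·-4 + 1·0 + -3·4 = 197
u_8 = -3·197 + 1·-66 + 3·23 + 1·-4 + -3·0 = -592
u_9 = -3·-592 + 1·197 + 3·-66 + 1·23 + -3·-4 = 1810
u_10 = -3·1810 + 1·-592 + 3·197 + 1·-66 + -3·23 = -5566
u_11 = -3·-5566 + 1·1810 + 3·-592 + 1·197 + -3·-66 = 17127
u_12 = -3·17127 + 1·-5566 + 3·1810 + 1·-592 + -3·197 = -52700
u_13 = -3·-52700 + 1·17127 + 3·-5566 + 1·1810 + -3·-592 = 162115
u_14 = -3·162115 + 1·-52700 + 3·17127 + 1·-5566 + -3·1810 = -498660
u_15 = -3·-498660 + 1·162115 + 3·-52700 + 1·17127 + -3·-5566 = 1533820
u_16 = -3·1533820 + 1·-498660 + 3·162115 + 1·-52700 + -3·17127 = -4717856
u_17 = -3·-4717856 + 1·1533820 + 3·-498660 + 1·162115 + -3·-52700 = 14511623
u_18 = -3·14511623 + 1·-4717856 + 3·1533820 + 1·-498660 + -3·162115 = -44636270
u_19 = -3·-44636270 + 1·14511623 + 3·-4717856 + 1·1533820 + -3·-498660 = 137296665
u_20 = -3·137296665 + 1·-44636270 + 3·14511623 + 1·-4717856 + -3·1533820 = -422310712
u_21 = -3·-422310712 + 1·137296665 + 3·-44636270 + 1·14511623 + -3·-4717856 = 1298985182
u_22 = -3·1298985182 + 1·-422310712 + 3·137296665 + 1·-44636270 + -3·14511623 = -3995547402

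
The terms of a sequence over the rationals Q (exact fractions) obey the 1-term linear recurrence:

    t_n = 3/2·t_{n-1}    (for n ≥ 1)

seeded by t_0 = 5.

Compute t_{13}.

7971615/8192

t_1 = 3/2·5 = 15/2
t_2 = 3/2·15/2 = 45/4
t_3 = 3/2·45/4 = 135/8
t_4 = 3/2·135/8 = 405/16
t_5 = 3/2·405/16 = 1215/32
t_6 = 3/2·1215/32 = 3645/64
t_7 = 3/2·3645/64 = 10935/128
t_8 = 3/2·10935/128 = 32805/256
t_9 = 3/2·32805/256 = 98415/512
t_10 = 3/2·98415/512 = 295245/1024
t_11 = 3/2·295245/1024 = 885735/2048
t_12 = 3/2·885735/2048 = 2657205/4096
t_13 = 3/2·2657205/4096 = 7971615/8192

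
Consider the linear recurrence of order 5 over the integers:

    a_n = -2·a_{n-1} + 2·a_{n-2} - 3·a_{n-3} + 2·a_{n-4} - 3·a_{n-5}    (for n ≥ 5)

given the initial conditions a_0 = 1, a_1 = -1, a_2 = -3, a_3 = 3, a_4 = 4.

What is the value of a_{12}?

-5935

a_5 = -2·4 + 2·3 + -3·-3 + 2·-1 + -3·1 = 2
a_6 = -2·2 + 2·4 + -3·3 + 2·-3 + -3·-1 = -8
a_7 = -2·-8 + 2·2 + -3·4 + 2·3 + -3·-3 = 23
a_8 = -2·23 + 2·-8 + -3·2 + 2·4 + -3·3 = -69
a_9 = -2·-69 + 2·23 + -3·-8 + 2·2 + -3·4 = 200
a_10 = -2·200 + 2·-69 + -3·23 + 2·-8 + -3·2 = -629
a_11 = -2·-629 + 2·200 + -3·-69 + 2·23 + -3·-8 = 1935
a_12 = -2·1935 + 2·-629 + -3·200 + 2·-69 + -3·23 = -5935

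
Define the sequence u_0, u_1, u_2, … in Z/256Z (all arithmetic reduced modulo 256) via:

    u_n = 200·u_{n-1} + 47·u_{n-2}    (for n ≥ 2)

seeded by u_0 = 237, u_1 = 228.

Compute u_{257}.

u_2 = 200·228 + 47·237 = 163
u_3 = 200·163 + 47·228 = 52
u_4 = 200·52 + 47·163 = 141
u_5 = 200·141 + 47·52 = 180
u_6 = 200·180 + 47·141 = 131
u_7 = 200·131 + 47·180 = 100
u_8 = 200·100 + 47·131 = 45
u_9 = 200·45 + 47·100 = 132
u_10 = 200·132 + 47·45 = 99
u_11 = 200·99 + 47·132 = 148
u_12 = 200·148 + 47·99 = 205
u_13 = 200·205 + 47·148 = 84
u_14 = 200·84 + 47·205 = 67
u_15 = 200·67 + 47·84 = 196
u_16 = 200·196 + 47·67 = 109
u_17 = 200·109 + 47·196 = 36
u_18 = 200·36 + 47·109 = 35
u_19 = 200·35 + 47·36 = 244
u_20 = 200·244 + 47·35 = 13
u_21 = 200·13 + 47·244 = 244
u_22 = 200·244 + 47·13 = 3
u_23 = 200·3 + 47·244 = 36
u_24 = 200·36 + 47·3 = 173
u_25 = 200·173 + 47·36 = 196
u_26 = 200·196 + 47·173 = 227
u_27 = 200·227 + 47·196 = 84
u_28 = 200·84 + 47·227 = 77
u_29 = 200·77 + 47·84 = 148
u_30 = 200·148 + 47·77 = 195
u_31 = 200·195 + 47·148 = 132
u_32 = 200·132 + 47·195 = 237
u_33 = 200·237 + 47·132 = 100
u_34 = 200·100 + 47·237 = 163
u_35 = 200·163 + 47·100 = 180
u_36 = 200·180 + 47·163 = 141
u_37 = 200·141 + 47·180 = 52
u_38 = 200·52 + 47·141 = 131
u_39 = 200·131 + 47·52 = 228
u_40 = 200·228 + 47·131 = 45
u_41 = 200·45 + 47·228 = 4
u_42 = 200·4 + 47·45 = 99
u_43 = 200·99 + 47·4 = 20
u_44 = 200·20 + 47·99 = 205
u_45 = 200·205 + 47·20 = 212
u_46 = 200·212 + 47·205 = 67
u_47 = 200·67 + 47·212 = 68
u_48 = 200·68 + 47·67 = 109
u_49 = 200·109 + 47·68 = 164
u_50 = 200·164 + 47·109 = 35
u_51 = 200·35 + 47·164 = 116
u_52 = 200·116 + 47·35 = 13
u_53 = 200·13 + 47·116 = 116
u_54 = 200·116 + 47·13 = 3
u_55 = 200·3 + 47·116 = 164
u_56 = 200·164 + 47·3 = 173
u_57 = 200·173 + 47·164 = 68
u_58 = 200·68 + 47·173 = 227
u_59 = 200·227 + 47·68 = 212
u_60 = 200·212 + 47·227 = 77
u_61 = 200·77 + 47·212 = 20
u_62 = 200·20 + 47·77 = 195
u_63 = 200·195 + 47·20 = 4
u_64 = 200·4 + 47·195 = 237
u_65 = 200·237 + 47·4 = 228
(u_64, u_65) = (237, 228) = (u_0, u_1), so the sequence has period 64.
257 ≡ 1 (mod 64), hence u_257 = u_1 = 228.

228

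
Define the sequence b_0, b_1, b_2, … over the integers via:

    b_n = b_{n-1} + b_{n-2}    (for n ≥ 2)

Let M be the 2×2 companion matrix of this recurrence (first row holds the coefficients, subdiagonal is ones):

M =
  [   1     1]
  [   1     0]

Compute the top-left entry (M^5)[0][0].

(M^5)[0][0] is the top entry after applying M 5 times to the unit state (1, 0). Equivalently it is h_{6} for the auxiliary sequence (h_n) obeying the same recurrence with h_1 = 1 and h_i = 0 for 0 ≤ i < 1:
h_2 = 1·1 + 1·0 = 1
h_3 = 1·1 + 1·1 = 2
h_4 = 1·2 + 1·1 = 3
h_5 = 1·3 + 1·2 = 5
h_6 = 1·5 + 1·3 = 8

8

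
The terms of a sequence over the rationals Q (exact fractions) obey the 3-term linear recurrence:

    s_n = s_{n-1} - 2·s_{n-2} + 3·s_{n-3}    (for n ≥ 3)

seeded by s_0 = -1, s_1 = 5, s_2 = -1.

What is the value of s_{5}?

s_3 = 1·-1 + -2·5 + 3·-1 = -14
s_4 = 1·-14 + -2·-1 + 3·5 = 3
s_5 = 1·3 + -2·-14 + 3·-1 = 28

28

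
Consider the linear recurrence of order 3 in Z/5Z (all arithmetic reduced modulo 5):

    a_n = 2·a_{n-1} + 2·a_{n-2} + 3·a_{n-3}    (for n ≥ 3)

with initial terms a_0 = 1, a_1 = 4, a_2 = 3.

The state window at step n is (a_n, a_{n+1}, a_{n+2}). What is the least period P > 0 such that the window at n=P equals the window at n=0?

n=0: window = (1, 4, 3)
n=1: window = (4, 3, 2)
n=2: window = (3, 2, 2)
n=3: window = (2, 2, 2)
n=4: window = (2, 2, 4)
n=5: window = (2, 4, 3)
n=6: window = (4, 3, 0)
n=7: window = (3, 0, 3)
n=8: window = (0, 3, 0)
n=9: window = (3, 0, 1)
n=10: window = (0, 1, 1)
n=11: window = (1, 1, 4)
n=12: window = (1, 4, 3)
window at n=12 equals window at n=0 → period = 12

12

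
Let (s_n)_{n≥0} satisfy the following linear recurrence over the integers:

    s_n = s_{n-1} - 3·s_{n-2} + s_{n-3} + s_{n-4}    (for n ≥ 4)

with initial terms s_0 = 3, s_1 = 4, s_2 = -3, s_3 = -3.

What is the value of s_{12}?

s_4 = 1·-3 + -3·-3 + 1·4 + 1·3 = 13
s_5 = 1·13 + -3·-3 + 1·-3 + 1·4 = 23
s_6 = 1·23 + -3·13 + 1·-3 + 1·-3 = -22
s_7 = 1·-22 + -3·23 + 1·13 + 1·-3 = -81
s_8 = 1·-81 + -3·-22 + 1·23 + 1·13 = 21
s_9 = 1·21 + -3·-81 + 1·-22 + 1·23 = 265
s_10 = 1·265 + -3·21 + 1·-81 + 1·-22 = 99
s_11 = 1·99 + -3·265 + 1·21 + 1·-81 = -756
s_12 = 1·-756 + -3·99 + 1·265 + 1·21 = -767

-767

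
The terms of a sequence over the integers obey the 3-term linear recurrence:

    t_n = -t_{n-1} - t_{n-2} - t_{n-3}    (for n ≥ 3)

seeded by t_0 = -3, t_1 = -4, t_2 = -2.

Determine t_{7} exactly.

9

t_3 = -1·-2 + -1·-4 + -1·-3 = 9
t_4 = -1·9 + -1·-2 + -1·-4 = -3
t_5 = -1·-3 + -1·9 + -1·-2 = -4
t_6 = -1·-4 + -1·-3 + -1·9 = -2
t_7 = -1·-2 + -1·-4 + -1·-3 = 9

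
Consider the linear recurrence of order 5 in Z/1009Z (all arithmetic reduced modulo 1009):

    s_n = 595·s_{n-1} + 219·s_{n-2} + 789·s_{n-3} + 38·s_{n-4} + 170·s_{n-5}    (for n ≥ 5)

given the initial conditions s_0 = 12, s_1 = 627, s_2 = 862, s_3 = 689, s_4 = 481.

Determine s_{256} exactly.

s_5 = 595·481 + 219·689 + 789·862 + 38·627 + 170·12 = 882
s_6 = 595·882 + 219·481 + 789·689 + 38·862 + 170·627 = 387
s_7 = 595·387 + 219·882 + 789·481 + 38·689 + 170·862 = 960
s_8 = 595·960 + 219·387 + 789·882 + 38·481 + 170·689 = 1002
s_9 = 595·1002 + 219·960 + 789·387 + 38·882 + 170·481 = 115
s_10 = 595·115 + 219·1002 + 789·960 + 38·387 + 170·882 = 158
Continuing the recurrence:
  s_11 = 16;  s_12 = 136;  s_13 = 376;  s_14 = 81;  s_15 = 953;  s_16 = 397
  s_17 = 370;  s_18 = 973;  s_19 = 56;  s_20 = 52;  s_21 = 495;  s_22 = 966
  s_23 = 794;  s_24 = 351;  s_25 = 97;  s_26 = 42;  s_27 = 956;  s_28 = 714
  s_29 = 172;  s_30 = 887;  s_31 = 798;  s_32 = 558;  s_33 = 633;  s_34 = 785
  s_35 = 134;  s_36 = 855;  s_37 = 974;  s_38 = 941;  s_39 = 190;  s_40 = 697
  s_41 = 824;  s_42 = 306;  s_43 = 19;  s_44 = 221;  s_45 = 194;  s_46 = 585
  s_47 = 164;  s_48 = 915;  s_49 = 155;  s_50 = 968;  s_51 = 706;  s_52 = 726
  s_53 = 294;  s_54 = 587;  s_55 = 350;  s_56 = 996;  s_57 = 710;  s_58 = 190
  s_59 = 61;  s_60 = 891;  s_61 = 785;  s_62 = 783;  s_63 = 150;  s_64 = 76
  s_65 = 336;  s_66 = 681;  s_67 = 514;  s_68 = 792;  s_69 = 579;  s_70 = 524
  s_71 = 79;  s_72 = 507;  s_73 = 115;  s_74 = 927;  s_75 = 324;  s_76 = 598
  s_77 = 596;  s_78 = 902;  s_79 = 265;  s_80 = 206;  s_81 = 528;  s_82 = 682
  s_83 = 815;  s_84 = 916;  s_85 = 951;  s_86 = 561;  s_87 = 107;  s_88 = 321
  s_89 = 346;  s_90 = 738;  s_91 = 858;  s_92 = 820;  s_93 = 985;  s_94 = 846
  s_95 = 539;  s_96 = 141;  s_97 = 936;  s_98 = 859;  s_99 = 802;  s_100 = 420
  s_101 = 459;  s_102 = 14;  s_103 = 238;  s_104 = 250;  s_105 = 78;  s_106 = 228
  s_107 = 194;  s_108 = 398;  s_109 = 152;  s_110 = 451;  s_111 = 892;  s_112 = 431
  s_113 = 211;  s_114 = 78;  s_115 = 402;  s_116 = 504;  s_117 = 14;  s_118 = 488
  s_119 = 201;  s_120 = 107;  s_121 = 771;  s_122 = 796;  s_123 = 200;  s_124 = 500
  s_125 = 769;  s_126 = 271;  s_127 = 345;  s_128 = 121;  s_129 = 352;  s_130 = 385
  s_131 = 708;  s_132 = 0;  s_133 = 371;  s_134 = 213;  s_135 = 665;  s_136 = 778
  s_137 = 653;  s_138 = 470;  s_139 = 187;  s_140 = 250;  s_141 = 208;  s_142 = 873
  s_143 = 674;  s_144 = 509;  s_145 = 51;  s_146 = 521;  s_147 = 795;  s_148 = 499
  s_149 = 898;  s_150 = 731;  s_151 = 901;  s_152 = 922;  s_153 = 770;  s_154 = 562
  s_155 = 602;  s_156 = 619;  s_157 = 490;  s_158 = 949;  s_159 = 369;  s_160 = 479
  s_161 = 384;  s_162 = 251;  s_163 = 713;  s_164 = 417;  s_165 = 95;  s_166 = 221
  s_167 = 163;  s_168 = 209;  s_169 = 276;  s_170 = 915;  s_171 = 280;  s_172 = 875
  s_173 = 865;  s_174 = 919;  s_175 = 603;  s_176 = 582;  s_177 = 710;  s_178 = 883
  s_179 = 454;  s_180 = 81;  s_181 = 579;  s_182 = 910;  s_183 = 503;  s_184 = 430
  s_185 = 788;  s_186 = 160;  s_187 = 899;  s_188 = 998;  s_189 = 885;  s_190 = 268
  s_191 = 340;  s_192 = 760;  s_193 = 5;  s_194 = 981;  s_195 = 831;  s_196 = 781
  s_197 = 259;  s_198 = 850;  s_199 = 752;  s_200 = 898;  s_201 = 778;  s_202 = 377
  s_203 = 919;  s_204 = 646;  s_205 = 813;  s_206 = 539;  s_207 = 585;  s_208 = 867
  s_209 = 174;  s_210 = 515;  s_211 = 266;  s_212 = 922;  s_213 = 777;  s_214 = 22
  s_215 = 378;  s_216 = 811;  s_217 = 93;  s_218 = 190;  s_219 = 344;  s_220 = 46
  s_221 = 510;  s_222 = 552;  s_223 = 143;  s_224 = 633;  s_225 = 922;  s_226 = 629
  s_227 = 408;  s_228 = 19;  s_229 = 996;  s_230 = 534;  s_231 = 276;  s_232 = 958
  s_233 = 111;  s_234 = 130;  s_235 = 239;  s_236 = 536;  s_237 = 194;  s_238 = 226
  s_239 = 417;  s_240 = 110;  s_241 = 718;  s_242 = 555;  s_243 = 925;  s_244 = 783
  s_245 = 61;  s_246 = 108;  s_247 = 553;  s_248 = 582;  s_249 = 908;  s_250 = 537
  s_251 = 876;  s_252 = 239;  s_253 = 239;  s_254 = 17
s_255 = 595·17 + 219·239 + 789·239 + 38·876 + 170·537 = 257
s_256 = 595·257 + 219·17 + 789·239 + 38·239 + 170·876 = 729

729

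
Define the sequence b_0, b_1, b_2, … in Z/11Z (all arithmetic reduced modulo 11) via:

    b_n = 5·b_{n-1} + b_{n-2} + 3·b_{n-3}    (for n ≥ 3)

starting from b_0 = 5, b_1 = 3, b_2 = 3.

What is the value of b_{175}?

7

b_3 = 5·3 + 1·3 + 3·5 = 0
b_4 = 5·0 + 1·3 + 3·3 = 1
b_5 = 5·1 + 1·0 + 3·3 = 3
b_6 = 5·3 + 1·1 + 3·0 = 5
b_7 = 5·5 + 1·3 + 3·1 = 9
b_8 = 5·9 + 1·5 + 3·3 = 4
b_9 = 5·4 + 1·9 + 3·5 = 0
b_10 = 5·0 + 1·4 + 3·9 = 9
b_11 = 5·9 + 1·0 + 3·4 = 2
b_12 = 5·2 + 1·9 + 3·0 = 8
b_13 = 5·8 + 1·2 + 3·9 = 3
b_14 = 5·3 + 1·8 + 3·2 = 7
b_15 = 5·7 + 1·3 + 3·8 = 7
b_16 = 5·7 + 1·7 + 3·3 = 7
b_17 = 5·7 + 1·7 + 3·7 = 8
b_18 = 5·8 + 1·7 + 3·7 = 2
b_19 = 5·2 + 1·8 + 3·7 = 6
b_20 = 5·6 + 1·2 + 3·8 = 1
b_21 = 5·1 + 1·6 + 3·2 = 6
b_22 = 5·6 + 1·1 + 3·6 = 5
b_23 = 5·5 + 1·6 + 3·1 = 1
b_24 = 5·1 + 1·5 + 3·6 = 6
b_25 = 5·6 + 1·1 + 3·5 = 2
b_26 = 5·2 + 1·6 + 3·1 = 8
b_27 = 5·8 + 1·2 + 3·6 = 5
b_28 = 5·5 + 1·8 + 3·2 = 6
b_29 = 5·6 + 1·5 + 3·8 = 4
b_30 = 5·4 + 1·6 + 3·5 = 8
b_31 = 5·8 + 1·4 + 3·6 = 7
b_32 = 5·7 + 1·8 + 3·4 = 0
b_33 = 5·0 + 1·7 + 3·8 = 9
b_34 = 5·9 + 1·0 + 3·7 = 0
b_35 = 5·0 + 1·9 + 3·0 = 9
b_36 = 5·9 + 1·0 + 3·9 = 6
b_37 = 5·6 + 1·9 + 3·0 = 6
b_38 = 5·6 + 1·6 + 3·9 = 8
b_39 = 5·8 + 1·6 + 3·6 = 9
b_40 = 5·9 + 1·8 + 3·6 = 5
b_41 = 5·5 + 1·9 + 3·8 = 3
b_42 = 5·3 + 1·5 + 3·9 = 3
(b_40, b_41, b_42) = (5, 3, 3) = (b_0, b_1, b_2), so the sequence has period 40.
175 ≡ 15 (mod 40), hence b_175 = b_15 = 7.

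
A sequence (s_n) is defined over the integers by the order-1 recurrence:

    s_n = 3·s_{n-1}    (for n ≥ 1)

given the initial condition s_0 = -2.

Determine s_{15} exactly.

s_1 = 3·-2 = -6
s_2 = 3·-6 = -18
s_3 = 3·-18 = -54
s_4 = 3·-54 = -162
s_5 = 3·-162 = -486
s_6 = 3·-486 = -1458
s_7 = 3·-1458 = -4374
s_8 = 3·-4374 = -13122
s_9 = 3·-13122 = -39366
s_10 = 3·-39366 = -118098
s_11 = 3·-118098 = -354294
s_12 = 3·-354294 = -1062882
s_13 = 3·-1062882 = -3188646
s_14 = 3·-3188646 = -9565938
s_15 = 3·-9565938 = -28697814

-28697814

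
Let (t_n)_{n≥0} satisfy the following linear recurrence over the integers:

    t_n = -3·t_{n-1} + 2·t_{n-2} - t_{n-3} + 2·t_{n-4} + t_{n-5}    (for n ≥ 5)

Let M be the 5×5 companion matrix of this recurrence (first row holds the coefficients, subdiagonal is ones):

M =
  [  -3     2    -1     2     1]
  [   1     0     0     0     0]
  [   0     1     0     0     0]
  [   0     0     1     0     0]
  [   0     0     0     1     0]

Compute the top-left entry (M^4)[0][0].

147

(M^4)[0][0] is the top entry after applying M 4 times to the unit state (1, 0, 0, 0, 0). Equivalently it is h_{8} for the auxiliary sequence (h_n) obeying the same recurrence with h_4 = 1 and h_i = 0 for 0 ≤ i < 4:
h_5 = -3·1 + 2·0 + -1·0 + 2·0 + 1·0 = -3
h_6 = -3·-3 + 2·1 + -1·0 + 2·0 + 1·0 = 11
h_7 = -3·11 + 2·-3 + -1·1 + 2·0 + 1·0 = -40
h_8 = -3·-40 + 2·11 + -1·-3 + 2·1 + 1·0 = 147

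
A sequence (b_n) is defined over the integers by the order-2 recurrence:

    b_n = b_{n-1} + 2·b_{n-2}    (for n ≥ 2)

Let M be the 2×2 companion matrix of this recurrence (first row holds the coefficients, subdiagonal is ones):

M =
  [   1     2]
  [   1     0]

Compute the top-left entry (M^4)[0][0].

11

(M^4)[0][0] is the top entry after applying M 4 times to the unit state (1, 0). Equivalently it is h_{5} for the auxiliary sequence (h_n) obeying the same recurrence with h_1 = 1 and h_i = 0 for 0 ≤ i < 1:
h_2 = 1·1 + 2·0 = 1
h_3 = 1·1 + 2·1 = 3
h_4 = 1·3 + 2·1 = 5
h_5 = 1·5 + 2·3 = 11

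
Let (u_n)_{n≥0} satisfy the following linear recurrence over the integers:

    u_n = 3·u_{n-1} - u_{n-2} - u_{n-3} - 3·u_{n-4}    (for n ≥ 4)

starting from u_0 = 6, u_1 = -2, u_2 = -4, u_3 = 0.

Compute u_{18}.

u_4 = 3·0 + -1·-4 + -1·-2 + -3·6 = -12
u_5 = 3·-12 + -1·0 + -1·-4 + -3·-2 = -26
u_6 = 3·-26 + -1·-12 + -1·0 + -3·-4 = -54
u_7 = 3·-54 + -1·-26 + -1·-12 + -3·0 = -124
u_8 = 3·-124 + -1·-54 + -1·-26 + -3·-12 = -256
u_9 = 3·-256 + -1·-124 + -1·-54 + -3·-26 = -512
u_10 = 3·-512 + -1·-256 + -1·-124 + -3·-54 = -994
u_11 = 3·-994 + -1·-512 + -1·-256 + -3·-124 = -1842
u_12 = 3·-1842 + -1·-994 + -1·-512 + -3·-256 = -3252
u_13 = 3·-3252 + -1·-1842 + -1·-994 + -3·-512 = -5384
u_14 = 3·-5384 + -1·-3252 + -1·-1842 + -3·-994 = -8076
u_15 = 3·-8076 + -1·-5384 + -1·-3252 + -3·-1842 = -10066
u_16 = 3·-10066 + -1·-8076 + -1·-5384 + -3·-3252 = -6982
u_17 = 3·-6982 + -1·-10066 + -1·-8076 + -3·-5384 = 13348
u_18 = 3·13348 + -1·-6982 + -1·-10066 + -3·-8076 = 81320

81320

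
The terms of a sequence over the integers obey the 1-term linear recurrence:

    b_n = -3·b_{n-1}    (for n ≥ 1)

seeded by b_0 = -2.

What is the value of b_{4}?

-162

b_1 = -3·-2 = 6
b_2 = -3·6 = -18
b_3 = -3·-18 = 54
b_4 = -3·54 = -162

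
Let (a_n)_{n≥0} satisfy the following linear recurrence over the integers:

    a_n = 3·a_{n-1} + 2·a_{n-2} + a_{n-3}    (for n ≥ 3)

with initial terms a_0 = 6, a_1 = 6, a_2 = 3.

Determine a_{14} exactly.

36588858

a_3 = 3·3 + 2·6 + 1·6 = 27
a_4 = 3·27 + 2·3 + 1·6 = 93
a_5 = 3·93 + 2·27 + 1·3 = 336
a_6 = 3·336 + 2·93 + 1·27 = 1221
a_7 = 3·1221 + 2·336 + 1·93 = 4428
a_8 = 3·4428 + 2·1221 + 1·336 = 16062
a_9 = 3·16062 + 2·4428 + 1·1221 = 58263
a_10 = 3·58263 + 2·16062 + 1·4428 = 211341
a_11 = 3·211341 + 2·58263 + 1·16062 = 766611
a_12 = 3·766611 + 2·211341 + 1·58263 = 2780778
a_13 = 3·2780778 + 2·766611 + 1·211341 = 10086897
a_14 = 3·10086897 + 2·2780778 + 1·766611 = 36588858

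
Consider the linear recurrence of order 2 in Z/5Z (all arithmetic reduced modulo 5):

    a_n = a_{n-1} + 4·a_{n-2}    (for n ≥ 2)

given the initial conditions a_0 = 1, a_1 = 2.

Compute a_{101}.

4

a_2 = 1·2 + 4·1 = 1
a_3 = 1·1 + 4·2 = 4
a_4 = 1·4 + 4·1 = 3
a_5 = 1·3 + 4·4 = 4
a_6 = 1·4 + 4·3 = 1
a_7 = 1·1 + 4·4 = 2
(a_6, a_7) = (1, 2) = (a_0, a_1), so the sequence has period 6.
101 ≡ 5 (mod 6), hence a_101 = a_5 = 4.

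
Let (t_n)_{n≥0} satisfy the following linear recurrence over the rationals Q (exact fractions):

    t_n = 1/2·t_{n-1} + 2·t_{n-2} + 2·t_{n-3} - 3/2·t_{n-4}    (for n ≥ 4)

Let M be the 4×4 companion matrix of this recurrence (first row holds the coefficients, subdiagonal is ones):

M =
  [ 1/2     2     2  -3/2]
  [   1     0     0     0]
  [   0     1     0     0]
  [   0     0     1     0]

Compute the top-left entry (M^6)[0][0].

(M^6)[0][0] is the top entry after applying M 6 times to the unit state (1, 0, 0, 0). Equivalently it is h_{9} for the auxiliary sequence (h_n) obeying the same recurrence with h_3 = 1 and h_i = 0 for 0 ≤ i < 3:
h_4 = 1/2·1 + 2·0 + 2·0 + -3/2·0 = 1/2
h_5 = 1/2·1/2 + 2·1 + 2·0 + -3/2·0 = 9/4
h_6 = 1/2·9/4 + 2·1/2 + 2·1 + -3/2·0 = 33/8
h_7 = 1/2·33/8 + 2·9/4 + 2·1/2 + -3/2·1 = 97/16
h_8 = 1/2·97/16 + 2·33/8 + 2·9/4 + -3/2·1/2 = 481/32
h_9 = 1/2·481/32 + 2·97/16 + 2·33/8 + -3/2·9/4 = 1569/64

1569/64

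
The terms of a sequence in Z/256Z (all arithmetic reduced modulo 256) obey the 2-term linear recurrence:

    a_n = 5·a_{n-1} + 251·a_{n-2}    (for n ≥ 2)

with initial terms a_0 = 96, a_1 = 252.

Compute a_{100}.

84

a_2 = 5·252 + 251·96 = 12
a_3 = 5·12 + 251·252 = 80
a_4 = 5·80 + 251·12 = 84
a_5 = 5·84 + 251·80 = 20
a_6 = 5·20 + 251·84 = 192
a_7 = 5·192 + 251·20 = 92
a_8 = 5·92 + 251·192 = 12
a_9 = 5·12 + 251·92 = 112
a_10 = 5·112 + 251·12 = 244
a_11 = 5·244 + 251·112 = 148
a_12 = 5·148 + 251·244 = 32
a_13 = 5·32 + 251·148 = 188
a_14 = 5·188 + 251·32 = 12
a_15 = 5·12 + 251·188 = 144
a_16 = 5·144 + 251·12 = 148
a_17 = 5·148 + 251·144 = 20
a_18 = 5·20 + 251·148 = 128
a_19 = 5·128 + 251·20 = 28
a_20 = 5·28 + 251·128 = 12
a_21 = 5·12 + 251·28 = 176
a_22 = 5·176 + 251·12 = 52
a_23 = 5·52 + 251·176 = 148
a_24 = 5·148 + 251·52 = 224
a_25 = 5·224 + 251·148 = 124
a_26 = 5·124 + 251·224 = 12
a_27 = 5·12 + 251·124 = 208
a_28 = 5·208 + 251·12 = 212
a_29 = 5·212 + 251·208 = 20
a_30 = 5·20 + 251·212 = 64
a_31 = 5·64 + 251·20 = 220
a_32 = 5·220 + 251·64 = 12
a_33 = 5·12 + 251·220 = 240
a_34 = 5·240 + 251·12 = 116
a_35 = 5·116 + 251·240 = 148
a_36 = 5·148 + 251·116 = 160
a_37 = 5·160 + 251·148 = 60
a_38 = 5·60 + 251·160 = 12
a_39 = 5·12 + 251·60 = 16
a_40 = 5·16 + 251·12 = 20
a_41 = 5·20 + 251·16 = 20
a_42 = 5·20 + 251·20 = 0
a_43 = 5·0 + 251·20 = 156
a_44 = 5·156 + 251·0 = 12
a_45 = 5·12 + 251·156 = 48
a_46 = 5·48 + 251·12 = 180
a_47 = 5·180 + 251·48 = 148
a_48 = 5·148 + 251·180 = 96
a_49 = 5·96 + 251·148 = 252
(a_48, a_49) = (96, 252) = (a_0, a_1), so the sequence has period 48.
100 ≡ 4 (mod 48), hence a_100 = a_4 = 84.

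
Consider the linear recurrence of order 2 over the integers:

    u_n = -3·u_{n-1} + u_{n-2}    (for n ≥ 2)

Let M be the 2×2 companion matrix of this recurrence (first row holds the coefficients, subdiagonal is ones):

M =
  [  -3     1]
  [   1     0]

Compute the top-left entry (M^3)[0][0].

(M^3)[0][0] is the top entry after applying M 3 times to the unit state (1, 0). Equivalently it is h_{4} for the auxiliary sequence (h_n) obeying the same recurrence with h_1 = 1 and h_i = 0 for 0 ≤ i < 1:
h_2 = -3·1 + 1·0 = -3
h_3 = -3·-3 + 1·1 = 10
h_4 = -3·10 + 1·-3 = -33

-33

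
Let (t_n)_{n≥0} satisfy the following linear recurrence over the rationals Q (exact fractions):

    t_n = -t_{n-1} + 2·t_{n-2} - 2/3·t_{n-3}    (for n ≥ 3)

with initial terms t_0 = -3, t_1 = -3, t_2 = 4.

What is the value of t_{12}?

t_3 = -1·4 + 2·-3 + -2/3·-3 = -8
t_4 = -1·-8 + 2·4 + -2/3·-3 = 18
t_5 = -1·18 + 2·-8 + -2/3·4 = -110/3
t_6 = -1·-110/3 + 2·18 + -2/3·-8 = 78
t_7 = -1·78 + 2·-110/3 + -2/3·18 = -490/3
t_8 = -1·-490/3 + 2·78 + -2/3·-110/3 = 3094/9
t_9 = -1·3094/9 + 2·-490/3 + -2/3·78 = -6502/9
t_10 = -1·-6502/9 + 2·3094/9 + -2/3·-490/3 = 13670/9
t_11 = -1·13670/9 + 2·-6502/9 + -2/3·3094/9 = -86210/27
t_12 = -1·-86210/27 + 2·13670/9 + -2/3·-6502/9 = 181234/27

181234/27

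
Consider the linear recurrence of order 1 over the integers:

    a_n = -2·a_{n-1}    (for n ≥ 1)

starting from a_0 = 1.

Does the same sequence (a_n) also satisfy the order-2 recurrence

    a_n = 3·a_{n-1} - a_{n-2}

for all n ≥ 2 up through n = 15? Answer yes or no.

Terms a_0..a_15: 1, -2, 4, -8, 16, -32, 64, -128, 256, -512, 1024, -2048, 4096, -8192, 16384, -32768
n=2: candidate gives -7, actual a_2 = 4 ✗

no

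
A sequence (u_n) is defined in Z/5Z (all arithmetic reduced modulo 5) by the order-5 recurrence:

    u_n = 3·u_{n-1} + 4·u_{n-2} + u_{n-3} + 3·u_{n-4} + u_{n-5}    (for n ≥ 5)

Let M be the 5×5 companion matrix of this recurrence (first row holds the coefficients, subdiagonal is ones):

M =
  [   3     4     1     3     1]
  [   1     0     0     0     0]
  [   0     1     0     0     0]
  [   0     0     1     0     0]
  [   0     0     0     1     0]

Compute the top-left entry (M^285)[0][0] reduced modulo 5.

(M^285)[0][0] is the top entry after applying M 285 times to the unit state (1, 0, 0, 0, 0). Equivalently it is h_{289} for the auxiliary sequence (h_n) obeying the same recurrence with h_4 = 1 and h_i = 0 for 0 ≤ i < 4:
h_5 = 3·1 + 4·0 + 1·0 + 3·0 + 1·0 = 3
h_6 = 3·3 + 4·1 + 1·0 + 3·0 + 1·0 = 3
h_7 = 3·3 + 4·3 + 1·1 + 3·0 + 1·0 = 2
h_8 = 3·2 + 4·3 + 1·3 + 3·1 + 1·0 = 4
h_9 = 3·4 + 4·2 + 1·3 + 3·3 + 1·1 = 3
h_10 = 3·3 + 4·4 + 1·2 + 3·3 + 1·3 = 4
Continuing the recurrence:
  h_11 = 2;  h_12 = 4;  h_13 = 2;  h_14 = 4;  h_15 = 4;  h_16 = 4
  h_17 = 2;  h_18 = 0;  h_19 = 3;  h_20 = 2;  h_21 = 3;  h_22 = 2
  h_23 = 4;  h_24 = 2;  h_25 = 0;  h_26 = 1;  h_27 = 4;  h_28 = 1
  h_29 = 2;  h_30 = 2;  h_31 = 3;  h_32 = 1;  h_33 = 4;  h_34 = 2
  h_35 = 4;  h_36 = 0;  h_37 = 1;  h_38 = 2;  h_39 = 4;  h_40 = 0
  h_41 = 1;  h_42 = 4;  h_43 = 0;  h_44 = 1;  h_45 = 0;  h_46 = 2
  h_47 = 1;  h_48 = 4;  h_49 = 4;  h_50 = 0;  h_51 = 0;  h_52 = 2
  h_53 = 2;  h_54 = 3;  h_55 = 4;  h_56 = 2;  h_57 = 3;  h_58 = 2
  h_59 = 0;  h_60 = 1;  h_61 = 1;  h_62 = 1;  h_63 = 0;  h_64 = 3
  h_65 = 4;  h_66 = 3;  h_67 = 4;  h_68 = 2;  h_69 = 0;  h_70 = 0
  h_71 = 2;  h_72 = 1;  h_73 = 3;  h_74 = 0;  h_75 = 4;  h_76 = 0
  h_77 = 1;  h_78 = 0;  h_79 = 1;  h_80 = 3;  h_81 = 1;  h_82 = 2
  h_83 = 1;  h_84 = 2;  h_85 = 3;  h_86 = 0;  h_87 = 4;  h_88 = 2
  h_89 = 3;  h_90 = 4;  h_91 = 3;  h_92 = 3;  h_93 = 1;  h_94 = 3
  h_95 = 4;  h_96 = 2;  h_97 = 1;  h_98 = 0;  h_99 = 1;  h_100 = 4
  h_101 = 1;  h_102 = 1;  h_103 = 4;  h_104 = 0;  h_105 = 4;  h_106 = 0
  h_107 = 4;  h_108 = 0;  h_109 = 3;  h_110 = 2;  h_111 = 0;  h_112 = 0
  h_113 = 1;  h_114 = 2;  h_115 = 2;  h_116 = 0;  h_117 = 3;  h_118 = 3
  h_119 = 4;  h_120 = 4;  h_121 = 0;  h_122 = 2;  h_123 = 0;  h_124 = 4
  h_125 = 3;  h_126 = 1;  h_127 = 1;  h_128 = 2;  h_129 = 4;  h_130 = 2
  h_131 = 3;  h_132 = 3;  h_133 = 2;  h_134 = 1;  h_135 = 0;  h_136 = 3
  h_137 = 4;  h_138 = 4;  h_139 = 2;  h_140 = 0;  h_141 = 2;  h_142 = 4
  h_143 = 0;  h_144 = 0;  h_145 = 0;  h_146 = 4;  h_147 = 1;  h_148 = 4
  h_149 = 0;  h_150 = 4;  h_151 = 3;  h_152 = 3;  h_153 = 4;  h_154 = 4
  h_155 = 4;  h_156 = 4;  h_157 = 2;  h_158 = 2;  h_159 = 4;  h_160 = 3
  h_161 = 2;  h_162 = 0;  h_163 = 0;  h_164 = 0;  h_165 = 4;  h_166 = 4
  h_167 = 3;  h_168 = 4;  h_169 = 0;  h_170 = 0;  h_171 = 2;  h_172 = 1
  h_173 = 0;  h_174 = 1;  h_175 = 0;  h_176 = 4;  h_177 = 4;  h_178 = 1
  h_179 = 4;  h_180 = 2;  h_181 = 4;  h_182 = 1;  h_183 = 4;  h_184 = 0
  h_185 = 1;  h_186 = 4;  h_187 = 4;  h_188 = 3;  h_189 = 2;  h_190 = 0
  h_191 = 2;  h_192 = 1;  h_193 = 0;  h_194 = 3;  h_195 = 1;  h_196 = 0
  h_197 = 3;  h_198 = 4;  h_199 = 0;  h_200 = 0;  h_201 = 3;  h_202 = 4
  h_203 = 3;  h_204 = 3;  h_205 = 4;  h_206 = 2;  h_207 = 3;  h_208 = 3
  h_209 = 3;  h_210 = 4;  h_211 = 3;  h_212 = 0;  h_213 = 3;  h_214 = 2
  h_215 = 1;  h_216 = 2;  h_217 = 1;  h_218 = 1;  h_219 = 4;  h_220 = 4
  h_221 = 4;  h_222 = 1;  h_223 = 1;  h_224 = 2;  h_225 = 2;  h_226 = 2
  h_227 = 0;  h_228 = 2;  h_229 = 1;  h_230 = 4;  h_231 = 0;  h_232 = 3
  h_233 = 3;  h_234 = 4;  h_235 = 1;  h_236 = 1;  h_237 = 3;  h_238 = 4
  h_239 = 2;  h_240 = 4;  h_241 = 4;  h_242 = 0;  h_243 = 0;  h_244 = 3
  h_245 = 0;  h_246 = 1;  h_247 = 1;  h_248 = 1;  h_249 = 1;  h_250 = 1
  h_251 = 2;  h_252 = 0;  h_253 = 3;  h_254 = 0;  h_255 = 4;  h_256 = 2
  h_257 = 1;  h_258 = 3;  h_259 = 2;  h_260 = 4;  h_261 = 3;  h_262 = 2
  h_263 = 1;  h_264 = 3;  h_265 = 3;  h_266 = 1;  h_267 = 3;  h_268 = 1
  h_269 = 3;  h_270 = 2;  h_271 = 4;  h_272 = 4;  h_273 = 0;  h_274 = 4
  h_275 = 0;  h_276 = 2;  h_277 = 4;  h_278 = 2;  h_279 = 3;  h_280 = 2
  h_281 = 4;  h_282 = 3;  h_283 = 3;  h_284 = 4;  h_285 = 1;  h_286 = 0
  h_287 = 0
h_288 = 3·0 + 4·0 + 1·1 + 3·4 + 1·3 = 1
h_289 = 3·1 + 4·0 + 1·0 + 3·1 + 1·4 = 0

0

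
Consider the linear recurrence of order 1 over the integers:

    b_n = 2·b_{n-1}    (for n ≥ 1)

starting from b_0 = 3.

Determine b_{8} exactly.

768

b_1 = 2·3 = 6
b_2 = 2·6 = 12
b_3 = 2·12 = 24
b_4 = 2·24 = 48
b_5 = 2·48 = 96
b_6 = 2·96 = 192
b_7 = 2·192 = 384
b_8 = 2·384 = 768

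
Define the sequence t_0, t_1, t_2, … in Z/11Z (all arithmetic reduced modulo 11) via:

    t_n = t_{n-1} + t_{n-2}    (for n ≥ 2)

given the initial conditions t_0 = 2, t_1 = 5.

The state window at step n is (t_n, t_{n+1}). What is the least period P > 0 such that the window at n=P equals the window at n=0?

10

n=0: window = (2, 5)
n=1: window = (5, 7)
n=2: window = (7, 1)
n=3: window = (1, 8)
n=4: window = (8, 9)
n=5: window = (9, 6)
n=6: window = (6, 4)
n=7: window = (4, 10)
n=8: window = (10, 3)
n=9: window = (3, 2)
n=10: window = (2, 5)
window at n=10 equals window at n=0 → period = 10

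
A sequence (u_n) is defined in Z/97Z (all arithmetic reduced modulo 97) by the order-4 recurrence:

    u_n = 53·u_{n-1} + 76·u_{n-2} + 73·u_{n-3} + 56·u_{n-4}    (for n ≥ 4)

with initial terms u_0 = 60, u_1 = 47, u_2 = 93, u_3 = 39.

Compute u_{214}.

23

u_4 = 53·39 + 76·93 + 73·47 + 56·60 = 18
u_5 = 53·18 + 76·39 + 73·93 + 56·47 = 50
u_6 = 53·50 + 76·18 + 73·39 + 56·93 = 45
u_7 = 53·45 + 76·50 + 73·18 + 56·39 = 80
u_8 = 53·80 + 76·45 + 73·50 + 56·18 = 96
u_9 = 53·96 + 76·80 + 73·45 + 56·50 = 84
Continuing the recurrence:
  u_10 = 29;  u_11 = 9;  u_12 = 27;  u_13 = 12;  u_14 = 22;  u_15 = 91
  u_16 = 56;  u_17 = 37;  u_18 = 27;  u_19 = 41;  u_20 = 71;  u_21 = 58
  u_22 = 74;  u_23 = 95;  u_24 = 51;  u_25 = 46;  u_26 = 30;  u_27 = 64
  u_28 = 52;  u_29 = 67;  u_30 = 81;  u_31 = 81;  u_32 = 16;  u_33 = 82
  u_34 = 6;  u_35 = 32;  u_36 = 13;  u_37 = 3;  u_38 = 36;  u_39 = 27
  u_40 = 70;  u_41 = 22;  u_42 = 94;  u_43 = 84;  u_44 = 50;  u_45 = 56
  u_46 = 25;  u_47 = 64;  u_48 = 55;  u_49 = 33;  u_50 = 70;  u_51 = 43
  u_52 = 90;  u_53 = 58;  u_54 = 95;  u_55 = 88;  u_56 = 12;  u_57 = 47
  u_58 = 15;  u_59 = 83;  u_60 = 39;  u_61 = 74;  u_62 = 11;  u_63 = 25
  u_64 = 47;  u_65 = 26;  u_66 = 19;  u_67 = 54;  u_68 = 9;  u_69 = 52
  u_70 = 7;  u_71 = 50;  u_72 = 13;  u_73 = 55;  u_74 = 88;  u_75 = 80
  u_76 = 54;  u_77 = 16;  u_78 = 6;  u_79 = 62;  u_80 = 77;  u_81 = 39
  u_82 = 74;  u_83 = 71;  u_84 = 56;  u_85 = 42;  u_86 = 95;  u_87 = 92
  u_88 = 62;  u_89 = 68;  u_90 = 79;  u_91 = 21;  u_92 = 33;  u_93 = 19
  u_94 = 63;  u_95 = 26;  u_96 = 89;  u_97 = 37;  u_98 = 86;  u_99 = 94
  u_100 = 94;  u_101 = 9;  u_102 = 93;  u_103 = 85;  u_104 = 34;  u_105 = 35
  u_106 = 41;  u_107 = 47;  u_108 = 75;  u_109 = 84;  u_110 = 68;  u_111 = 53
  u_112 = 73;  u_113 = 8;  u_114 = 69;  u_115 = 49;  u_116 = 0;  u_117 = 91
  u_118 = 42;  u_119 = 52;  u_120 = 78;  u_121 = 49;  u_122 = 26;  u_123 = 31
  u_124 = 21;  u_125 = 60;  u_126 = 56;  u_127 = 30;  u_128 = 53;  u_129 = 24
  u_130 = 53;  u_131 = 94;  u_132 = 53;  u_133 = 34;  u_134 = 43;  u_135 = 28
  u_136 = 17;  u_137 = 21;  u_138 = 67;  u_139 = 2;  u_140 = 20;  u_141 = 4
  u_142 = 4;  u_143 = 51;  u_144 = 54;  u_145 = 76;  u_146 = 51;  u_147 = 48
  u_148 = 54;  u_149 = 36;  u_150 = 53;  u_151 = 50;  u_152 = 11;  u_153 = 83
  u_154 = 19;  u_155 = 54;  u_156 = 20;  u_157 = 44;  u_158 = 31;  u_159 = 62
  u_160 = 80;  u_161 = 2;  u_162 = 32;  u_163 = 5;  u_164 = 48;  u_165 = 37
  u_166 = 6;  u_167 = 27;  u_168 = 1;  u_169 = 56;  u_170 = 16;  u_171 = 93
  u_172 = 7;  u_173 = 6;  u_174 = 96;  u_175 = 11;  u_176 = 76;  u_177 = 83
  u_178 = 58;  u_179 = 26;  u_180 = 96;  u_181 = 38;  u_182 = 3;  u_183 = 65
  u_184 = 86;  u_185 = 11;  u_186 = 4;  u_187 = 5;  u_188 = 77;  u_189 = 34
  u_190 = 95;  u_191 = 37;  u_192 = 67;  u_193 = 70;  u_194 = 42;  u_195 = 56
  u_196 = 84;  u_197 = 77;  u_198 = 27;  u_199 = 61;  u_200 = 90;  u_201 = 72
  u_202 = 34;  u_203 = 91;  u_204 = 49;  u_205 = 22;  u_206 = 51;  u_207 = 50
  u_208 = 12;  u_209 = 79;  u_210 = 62;  u_211 = 65;  u_212 = 46
u_213 = 53·46 + 76·65 + 73·62 + 56·79 = 32
u_214 = 53·32 + 76·46 + 73·65 + 56·62 = 23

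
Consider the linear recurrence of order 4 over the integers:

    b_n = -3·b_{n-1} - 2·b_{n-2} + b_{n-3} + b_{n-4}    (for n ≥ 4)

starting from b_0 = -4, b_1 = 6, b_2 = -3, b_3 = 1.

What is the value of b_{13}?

b_4 = -3·1 + -2·-3 + 1·6 + 1·-4 = 5
b_5 = -3·5 + -2·1 + 1·-3 + 1·6 = -14
b_6 = -3·-14 + -2·5 + 1·1 + 1·-3 = 30
b_7 = -3·30 + -2·-14 + 1·5 + 1·1 = -56
b_8 = -3·-56 + -2·30 + 1·-14 + 1·5 = 99
b_9 = -3·99 + -2·-56 + 1·30 + 1·-14 = -169
b_10 = -3·-169 + -2·99 + 1·-56 + 1·30 = 283
b_11 = -3·283 + -2·-169 + 1·99 + 1·-56 = -468
b_12 = -3·-468 + -2·283 + 1·-169 + 1·99 = 768
b_13 = -3·768 + -2·-468 + 1·283 + 1·-169 = -1254

-1254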